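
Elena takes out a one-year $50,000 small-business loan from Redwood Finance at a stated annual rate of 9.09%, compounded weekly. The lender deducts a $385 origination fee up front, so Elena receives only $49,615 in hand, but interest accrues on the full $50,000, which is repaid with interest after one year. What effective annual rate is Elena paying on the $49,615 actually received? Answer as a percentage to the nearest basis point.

Amount owed after one year: 50,000 × (1 + 0.0909/52)^52 = 50,000 × 1.095073 = $54,753.63.
Effective rate on net proceeds: 54,753.63 / 49,615 − 1 = 0.103570 = 10.36%.

10.36%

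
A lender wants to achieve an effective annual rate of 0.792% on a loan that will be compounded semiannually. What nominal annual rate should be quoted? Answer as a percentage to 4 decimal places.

(1 + r/2)^2 − 1 = 0.00792, so 1 + r/2 = 1.00792^(1/2).
r/2 = 0.003952, so r = 0.007904 = 0.7904%.

0.7904%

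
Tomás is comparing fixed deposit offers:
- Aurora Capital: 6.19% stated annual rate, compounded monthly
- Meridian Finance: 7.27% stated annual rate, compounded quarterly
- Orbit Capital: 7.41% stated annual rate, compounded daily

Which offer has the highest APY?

Orbit Capital

Aurora Capital: (1 + 0.0619/12)^12 − 1 = 6.369%
Meridian Finance: (1 + 0.0727/4)^4 − 1 = 7.471%
Orbit Capital: (1 + 0.0741/365)^365 − 1 = 7.691%
The highest effective annual rate is Orbit Capital at 7.691%.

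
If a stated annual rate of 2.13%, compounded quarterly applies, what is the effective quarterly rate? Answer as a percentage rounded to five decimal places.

With a nominal annual rate compounded quarterly, the periodic rate is the nominal rate divided by 4.
i = 0.0213 / 4 = 0.0053250 = 0.53250%.

0.53250%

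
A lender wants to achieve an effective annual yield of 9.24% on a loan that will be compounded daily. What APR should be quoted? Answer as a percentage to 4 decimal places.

8.8388%

(1 + r/365)^365 − 1 = 0.0924, so 1 + r/365 = 1.0924^(1/365).
r/365 = 0.000242, so r = 0.088388 = 8.8388%.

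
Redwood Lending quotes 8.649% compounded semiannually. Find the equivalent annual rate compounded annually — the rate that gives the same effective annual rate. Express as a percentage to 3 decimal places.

EAR = (1 + 0.08649/2)^2 − 1 = 0.088360.
Compounded annually, the equivalent nominal rate is the EAR itself: 8.836%.

8.836%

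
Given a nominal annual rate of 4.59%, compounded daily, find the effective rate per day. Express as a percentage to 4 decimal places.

With a nominal annual rate compounded daily, the periodic rate is the nominal rate divided by 365.
i = 0.0459 / 365 = 0.0001258 = 0.0126%.

0.0126%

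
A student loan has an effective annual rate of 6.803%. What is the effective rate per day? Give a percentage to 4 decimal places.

The per-day rate i satisfies (1 + i)^365 = 1 + 0.06803.
i = 1.06803^(1/365) − 1 = 0.0001803 = 0.0180%.

0.0180%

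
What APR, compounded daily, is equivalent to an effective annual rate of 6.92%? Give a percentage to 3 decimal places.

(1 + r/365)^365 − 1 = 0.0692, so 1 + r/365 = 1.0692^(1/365).
r/365 = 0.000183, so r = 0.066917 = 6.692%.

6.692%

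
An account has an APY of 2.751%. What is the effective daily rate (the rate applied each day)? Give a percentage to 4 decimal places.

0.0074%

The per-day rate i satisfies (1 + i)^365 = 1 + 0.02751.
i = 1.02751^(1/365) − 1 = 0.0000744 = 0.0074%.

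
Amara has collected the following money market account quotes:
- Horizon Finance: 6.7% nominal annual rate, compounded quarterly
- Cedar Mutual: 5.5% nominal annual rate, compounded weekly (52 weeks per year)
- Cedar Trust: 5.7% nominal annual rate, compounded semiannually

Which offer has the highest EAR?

Horizon Finance: (1 + 0.067/4)^4 − 1 = 6.870%
Cedar Mutual: (1 + 0.055/52)^52 − 1 = 5.651%
Cedar Trust: (1 + 0.057/2)^2 − 1 = 5.781%
The highest effective annual rate is Horizon Finance at 6.870%.

Horizon Finance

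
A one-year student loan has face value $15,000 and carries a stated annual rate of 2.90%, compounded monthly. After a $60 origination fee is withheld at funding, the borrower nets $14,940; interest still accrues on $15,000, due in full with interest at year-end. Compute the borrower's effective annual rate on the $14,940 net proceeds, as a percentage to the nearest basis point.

Amount owed after one year: 15,000 × (1 + 0.0290/12)^12 = 15,000 × 1.029389 = $15,440.83.
Effective rate on net proceeds: 15,440.83 / 14,940 − 1 = 0.033523 = 3.35%.

3.35%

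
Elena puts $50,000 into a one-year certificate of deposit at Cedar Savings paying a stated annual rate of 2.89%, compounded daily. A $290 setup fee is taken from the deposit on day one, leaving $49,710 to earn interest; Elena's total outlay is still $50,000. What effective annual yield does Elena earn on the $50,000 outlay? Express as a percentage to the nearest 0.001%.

2.335%

Value after one year: 49,710 × (1 + 0.0289/365)^365 = 49,710 × 1.029320 = $51,167.52.
Effective yield on the $50,000 outlay: 51,167.52 / 50,000 − 1 = 0.023350 = 2.335%.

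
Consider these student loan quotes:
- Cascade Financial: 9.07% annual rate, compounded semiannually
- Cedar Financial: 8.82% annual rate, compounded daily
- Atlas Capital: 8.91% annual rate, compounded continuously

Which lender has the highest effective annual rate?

Cascade Financial: (1 + 0.0907/2)^2 − 1 = 9.276%
Cedar Financial: (1 + 0.0882/365)^365 − 1 = 9.219%
Atlas Capital: e^0.0891 − 1 = 9.319%
The highest effective annual rate is Atlas Capital at 9.319%.

Atlas Capital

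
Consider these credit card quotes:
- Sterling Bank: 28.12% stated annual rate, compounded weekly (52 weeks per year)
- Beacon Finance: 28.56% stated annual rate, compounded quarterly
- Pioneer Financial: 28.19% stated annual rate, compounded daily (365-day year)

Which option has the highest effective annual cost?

Sterling Bank: (1 + 0.2812/52)^52 − 1 = 32.372%
Beacon Finance: (1 + 0.2856/4)^4 − 1 = 31.767%
Pioneer Financial: (1 + 0.2819/365)^365 − 1 = 32.550%
The highest effective annual rate is Pioneer Financial at 32.550%.

Pioneer Financial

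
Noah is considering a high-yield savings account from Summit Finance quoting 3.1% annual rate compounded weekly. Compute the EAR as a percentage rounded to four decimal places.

3.1476%

EAR = (1 + 0.031/52)^52 − 1.
= (1 + 0.000596)^52 − 1 = 1.031476 − 1 = 3.1476%.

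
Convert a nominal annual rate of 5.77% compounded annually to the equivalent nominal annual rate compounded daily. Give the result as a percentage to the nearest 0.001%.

5.610%

Compounded annually, EAR = nominal = 0.057700.
Solve (1 + r/365)^365 = 1.057700: r/365 = 1.057700^(1/365) − 1 = 0.000154, so r = 0.056101 = 5.610%.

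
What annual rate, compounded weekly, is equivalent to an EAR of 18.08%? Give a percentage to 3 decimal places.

16.646%

(1 + r/52)^52 − 1 = 0.1808, so 1 + r/52 = 1.1808^(1/52).
r/52 = 0.003201, so r = 0.166458 = 16.646%.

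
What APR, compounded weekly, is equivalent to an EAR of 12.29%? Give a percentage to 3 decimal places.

(1 + r/52)^52 − 1 = 0.1229, so 1 + r/52 = 1.1229^(1/52).
r/52 = 0.002232, so r = 0.116044 = 11.604%.

11.604%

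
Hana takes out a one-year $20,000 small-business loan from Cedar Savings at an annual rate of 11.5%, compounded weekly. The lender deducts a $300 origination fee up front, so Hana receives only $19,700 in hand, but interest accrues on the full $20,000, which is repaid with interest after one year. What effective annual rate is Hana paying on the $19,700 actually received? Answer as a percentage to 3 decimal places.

13.881%

Amount owed after one year: 20,000 × (1 + 0.115/52)^52 = 20,000 × 1.121731 = $22,434.62.
Effective rate on net proceeds: 22,434.62 / 19,700 − 1 = 0.138813 = 13.881%.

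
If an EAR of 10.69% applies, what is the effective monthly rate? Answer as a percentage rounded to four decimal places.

0.8500%

The per-month rate i satisfies (1 + i)^12 = 1 + 0.1069.
i = 1.1069^(1/12) − 1 = 0.0084995 = 0.8500%.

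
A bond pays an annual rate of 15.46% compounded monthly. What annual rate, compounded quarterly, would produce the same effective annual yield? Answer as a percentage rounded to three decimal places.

EAR = (1 + 0.1546/12)^12 − 1 = 0.166039.
Solve (1 + r/4)^4 = 1.166039: r/4 = 1.166039^(1/4) − 1 = 0.039150, so r = 0.156600 = 15.660%.

15.660%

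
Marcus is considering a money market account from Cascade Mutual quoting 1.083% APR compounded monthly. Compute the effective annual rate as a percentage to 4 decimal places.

EAR = (1 + 0.01083/12)^12 − 1.
= 1.010884 − 1 = 1.0884%.

1.0884%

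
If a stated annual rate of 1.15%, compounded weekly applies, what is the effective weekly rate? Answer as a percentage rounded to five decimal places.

0.02212%

With a nominal annual rate compounded weekly, the periodic rate is the nominal rate divided by 52.
i = 0.0115 / 52 = 0.0002212 = 0.02212%.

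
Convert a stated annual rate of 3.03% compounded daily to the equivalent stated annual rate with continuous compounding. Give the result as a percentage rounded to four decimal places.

3.0299%

EAR = (1 + 0.0303/365)^365 − 1 = 0.030762.
Equivalent continuous rate: r = ln(1 + 0.030762) = 0.030299 = 3.0299%.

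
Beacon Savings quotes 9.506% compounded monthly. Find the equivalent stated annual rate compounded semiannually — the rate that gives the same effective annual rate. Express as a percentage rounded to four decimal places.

EAR = (1 + 0.09506/12)^12 − 1 = 0.099313.
Solve (1 + r/2)^2 = 1.099313: r/2 = 1.099313^(1/2) − 1 = 0.048481, so r = 0.096963 = 9.6963%.

9.6963%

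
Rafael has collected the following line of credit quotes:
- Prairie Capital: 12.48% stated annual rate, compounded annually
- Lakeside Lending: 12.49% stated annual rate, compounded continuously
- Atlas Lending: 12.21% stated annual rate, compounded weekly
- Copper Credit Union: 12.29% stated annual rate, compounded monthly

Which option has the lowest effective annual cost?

Prairie Capital: compounded annually, EAR = 12.480%
Lakeside Lending: e^0.1249 − 1 = 13.304%
Atlas Lending: (1 + 0.1221/52)^52 − 1 = 12.971%
Copper Credit Union: (1 + 0.1229/12)^12 − 1 = 13.006%
The lowest effective annual rate is Prairie Capital at 12.480%.

Prairie Capital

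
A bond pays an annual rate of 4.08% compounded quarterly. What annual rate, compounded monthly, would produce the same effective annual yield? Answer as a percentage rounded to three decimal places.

4.066%

EAR = (1 + 0.0408/4)^4 − 1 = 0.041428.
Solve (1 + r/12)^12 = 1.041428: r/12 = 1.041428^(1/12) − 1 = 0.003389, so r = 0.040662 = 4.066%.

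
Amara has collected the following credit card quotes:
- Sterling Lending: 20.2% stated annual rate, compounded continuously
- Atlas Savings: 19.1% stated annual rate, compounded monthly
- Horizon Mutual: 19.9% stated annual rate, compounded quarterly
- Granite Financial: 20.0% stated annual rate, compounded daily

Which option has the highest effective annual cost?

Sterling Lending

Sterling Lending: e^0.202 − 1 = 22.385%
Atlas Savings: (1 + 0.191/12)^12 − 1 = 20.864%
Horizon Mutual: (1 + 0.199/4)^4 − 1 = 21.435%
Granite Financial: (1 + 0.200/365)^365 − 1 = 22.134%
The highest effective annual rate is Sterling Lending at 22.385%.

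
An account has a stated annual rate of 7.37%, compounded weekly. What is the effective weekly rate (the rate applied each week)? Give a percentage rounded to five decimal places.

With a nominal annual rate compounded weekly, the periodic rate is the nominal rate divided by 52.
i = 0.0737 / 52 = 0.0014173 = 0.14173%.

0.14173%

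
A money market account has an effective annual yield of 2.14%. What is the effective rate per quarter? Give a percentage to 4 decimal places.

0.5308%

The per-quarter rate i satisfies (1 + i)^4 = 1 + 0.0214.
i = 1.0214^(1/4) − 1 = 0.0053076 = 0.5308%.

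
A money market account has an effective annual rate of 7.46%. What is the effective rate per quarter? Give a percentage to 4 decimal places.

The per-quarter rate i satisfies (1 + i)^4 = 1 + 0.0746.
i = 1.0746^(1/4) − 1 = 0.0181499 = 1.8150%.

1.8150%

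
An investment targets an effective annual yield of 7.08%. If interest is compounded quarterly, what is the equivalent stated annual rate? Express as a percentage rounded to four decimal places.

(1 + r/4)^4 − 1 = 0.0708, so 1 + r/4 = 1.0708^(1/4).
r/4 = 0.017249, so r = 0.068994 = 6.8994%.

6.8994%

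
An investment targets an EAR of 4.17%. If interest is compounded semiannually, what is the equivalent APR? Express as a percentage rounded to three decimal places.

(1 + r/2)^2 − 1 = 0.0417, so 1 + r/2 = 1.0417^(1/2).
r/2 = 0.020637, so r = 0.041274 = 4.127%.

4.127%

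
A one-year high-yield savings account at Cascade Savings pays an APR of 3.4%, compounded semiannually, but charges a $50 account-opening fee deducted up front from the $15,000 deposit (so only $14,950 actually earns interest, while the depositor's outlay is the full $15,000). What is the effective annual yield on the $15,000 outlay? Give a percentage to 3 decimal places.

3.084%

Value after one year: 14,950 × (1 + 0.034/2)^2 = 14,950 × 1.034289 = $15,462.62.
Effective yield on the $15,000 outlay: 15,462.62 / 15,000 − 1 = 0.030841 = 3.084%.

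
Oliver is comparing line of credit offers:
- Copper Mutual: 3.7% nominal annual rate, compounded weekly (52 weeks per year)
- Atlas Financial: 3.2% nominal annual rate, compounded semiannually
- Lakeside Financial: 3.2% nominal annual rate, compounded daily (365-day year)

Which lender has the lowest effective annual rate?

Atlas Financial

Copper Mutual: (1 + 0.037/52)^52 − 1 = 3.768%
Atlas Financial: (1 + 0.032/2)^2 − 1 = 3.226%
Lakeside Financial: (1 + 0.032/365)^365 − 1 = 3.252%
The lowest effective annual rate is Atlas Financial at 3.226%.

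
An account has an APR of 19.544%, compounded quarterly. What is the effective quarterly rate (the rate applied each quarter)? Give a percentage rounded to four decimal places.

4.8860%

With a nominal annual rate compounded quarterly, the periodic rate is the nominal rate divided by 4.
i = 0.19544 / 4 = 0.0488600 = 4.8860%.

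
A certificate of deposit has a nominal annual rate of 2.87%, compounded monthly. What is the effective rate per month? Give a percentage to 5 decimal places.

0.23917%

With a nominal annual rate compounded monthly, the periodic rate is the nominal rate divided by 12.
i = 0.0287 / 12 = 0.0023917 = 0.23917%.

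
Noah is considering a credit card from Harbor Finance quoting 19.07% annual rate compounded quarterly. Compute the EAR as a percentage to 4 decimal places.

20.4776%

EAR = (1 + 0.1907/4)^4 − 1.
= (1 + 0.047675)^4 − 1 = 1.204776 − 1 = 20.4776%.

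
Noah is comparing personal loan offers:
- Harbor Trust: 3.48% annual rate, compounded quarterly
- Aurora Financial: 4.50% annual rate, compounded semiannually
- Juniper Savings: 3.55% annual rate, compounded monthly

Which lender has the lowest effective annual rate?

Harbor Trust

Harbor Trust: (1 + 0.0348/4)^4 − 1 = 3.526%
Aurora Financial: (1 + 0.0450/2)^2 − 1 = 4.551%
Juniper Savings: (1 + 0.0355/12)^12 − 1 = 3.608%
The lowest effective annual rate is Harbor Trust at 3.526%.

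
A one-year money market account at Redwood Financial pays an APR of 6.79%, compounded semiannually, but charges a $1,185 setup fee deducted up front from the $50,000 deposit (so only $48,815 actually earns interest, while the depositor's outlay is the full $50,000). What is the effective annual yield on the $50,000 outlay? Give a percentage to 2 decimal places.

4.37%

Value after one year: 48,815 × (1 + 0.0679/2)^2 = 48,815 × 1.069053 = $52,185.80.
Effective yield on the $50,000 outlay: 52,185.80 / 50,000 − 1 = 0.043716 = 4.37%.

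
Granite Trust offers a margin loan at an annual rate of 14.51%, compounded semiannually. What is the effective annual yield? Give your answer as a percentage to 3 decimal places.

15.036%

EAR = (1 + 0.1451/2)^2 − 1.
= (1 + 0.072550)^2 − 1 = 1.150364 − 1 = 15.036%.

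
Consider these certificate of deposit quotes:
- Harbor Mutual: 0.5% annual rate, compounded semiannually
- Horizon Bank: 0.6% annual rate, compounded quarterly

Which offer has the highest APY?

Harbor Mutual: (1 + 0.005/2)^2 − 1 = 0.501%
Horizon Bank: (1 + 0.006/4)^4 − 1 = 0.601%
The highest effective annual rate is Horizon Bank at 0.601%.

Horizon Bank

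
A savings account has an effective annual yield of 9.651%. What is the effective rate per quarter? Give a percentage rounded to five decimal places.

2.33004%

The per-quarter rate i satisfies (1 + i)^4 = 1 + 0.09651.
i = 1.09651^(1/4) − 1 = 0.0233004 = 2.33004%.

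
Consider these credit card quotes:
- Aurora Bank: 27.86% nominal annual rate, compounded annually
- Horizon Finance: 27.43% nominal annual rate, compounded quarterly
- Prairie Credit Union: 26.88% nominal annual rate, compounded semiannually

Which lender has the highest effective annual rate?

Aurora Bank: compounded annually, EAR = 27.860%
Horizon Finance: (1 + 0.2743/4)^4 − 1 = 30.383%
Prairie Credit Union: (1 + 0.2688/2)^2 − 1 = 28.686%
The highest effective annual rate is Horizon Finance at 30.383%.

Horizon Finance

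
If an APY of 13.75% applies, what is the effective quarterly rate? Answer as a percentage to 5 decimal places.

3.27325%

The per-quarter rate i satisfies (1 + i)^4 = 1 + 0.1375.
i = 1.1375^(1/4) − 1 = 0.0327325 = 3.27325%.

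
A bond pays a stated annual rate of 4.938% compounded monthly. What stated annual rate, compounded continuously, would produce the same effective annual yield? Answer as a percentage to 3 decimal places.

4.928%

EAR = (1 + 0.04938/12)^12 − 1 = 0.050513.
Equivalent continuous rate: r = ln(1 + 0.050513) = 0.049279 = 4.928%.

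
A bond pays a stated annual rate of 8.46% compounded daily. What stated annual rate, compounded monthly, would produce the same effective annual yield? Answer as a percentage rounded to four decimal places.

8.4889%

EAR = (1 + 0.0846/365)^365 − 1 = 0.088271.
Solve (1 + r/12)^12 = 1.088271: r/12 = 1.088271^(1/12) − 1 = 0.007074, so r = 0.084889 = 8.4889%.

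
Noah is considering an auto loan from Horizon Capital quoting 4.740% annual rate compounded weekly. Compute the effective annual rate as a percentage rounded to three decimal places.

EAR = (1 + 0.04740/52)^52 − 1.
= (1 + 0.000912)^52 − 1 = 1.048519 − 1 = 4.852%.

4.852%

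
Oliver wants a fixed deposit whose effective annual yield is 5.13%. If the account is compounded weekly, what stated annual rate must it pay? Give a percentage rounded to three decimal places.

(1 + r/52)^52 − 1 = 0.0513, so 1 + r/52 = 1.0513^(1/52).
r/52 = 0.000963, so r = 0.050052 = 5.005%.

5.005%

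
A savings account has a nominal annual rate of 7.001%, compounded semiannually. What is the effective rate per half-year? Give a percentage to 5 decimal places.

With a nominal annual rate compounded semiannually, the periodic rate is the nominal rate divided by 2.
i = 0.07001 / 2 = 0.0350050 = 3.50050%.

3.50050%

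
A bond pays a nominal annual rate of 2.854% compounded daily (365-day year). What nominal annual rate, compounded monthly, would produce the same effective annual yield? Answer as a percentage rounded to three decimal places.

2.857%

EAR = (1 + 0.02854/365)^365 − 1 = 0.028950.
Solve (1 + r/12)^12 = 1.028950: r/12 = 1.028950^(1/12) − 1 = 0.002381, so r = 0.028573 = 2.857%.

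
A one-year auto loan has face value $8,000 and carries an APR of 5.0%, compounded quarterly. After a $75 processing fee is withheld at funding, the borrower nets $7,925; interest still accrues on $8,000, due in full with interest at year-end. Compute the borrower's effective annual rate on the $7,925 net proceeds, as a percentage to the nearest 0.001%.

6.089%

Amount owed after one year: 8,000 × (1 + 0.050/4)^4 = 8,000 × 1.050945 = $8,407.56.
Effective rate on net proceeds: 8,407.56 / 7,925 − 1 = 0.060891 = 6.089%.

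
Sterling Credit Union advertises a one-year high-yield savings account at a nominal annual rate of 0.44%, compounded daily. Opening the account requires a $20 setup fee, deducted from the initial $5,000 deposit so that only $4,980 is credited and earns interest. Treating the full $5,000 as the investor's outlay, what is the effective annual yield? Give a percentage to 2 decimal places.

Value after one year: 4,980 × (1 + 0.0044/365)^365 = 4,980 × 1.004410 = $5,001.96.
Effective yield on the $5,000 outlay: 5,001.96 / 5,000 − 1 = 0.000392 = 0.04%.

0.04%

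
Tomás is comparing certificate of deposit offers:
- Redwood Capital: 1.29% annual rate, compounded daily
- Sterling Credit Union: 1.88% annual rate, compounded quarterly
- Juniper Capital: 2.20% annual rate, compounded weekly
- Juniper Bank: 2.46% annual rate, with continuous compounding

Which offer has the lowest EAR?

Redwood Capital: (1 + 0.0129/365)^365 − 1 = 1.298%
Sterling Credit Union: (1 + 0.0188/4)^4 − 1 = 1.893%
Juniper Capital: (1 + 0.0220/52)^52 − 1 = 2.224%
Juniper Bank: e^0.0246 − 1 = 2.491%
The lowest effective annual rate is Redwood Capital at 1.298%.

Redwood Capital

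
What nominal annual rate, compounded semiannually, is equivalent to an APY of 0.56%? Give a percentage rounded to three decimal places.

(1 + r/2)^2 − 1 = 0.0056, so 1 + r/2 = 1.0056^(1/2).
r/2 = 0.002796, so r = 0.005592 = 0.559%.

0.559%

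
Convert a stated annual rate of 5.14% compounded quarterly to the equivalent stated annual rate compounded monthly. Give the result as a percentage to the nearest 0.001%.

EAR = (1 + 0.0514/4)^4 − 1 = 0.052399.
Solve (1 + r/12)^12 = 1.052399: r/12 = 1.052399^(1/12) − 1 = 0.004265, so r = 0.051181 = 5.118%.

5.118%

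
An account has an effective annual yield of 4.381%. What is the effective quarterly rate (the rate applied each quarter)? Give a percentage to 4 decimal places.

1.0777%

The per-quarter rate i satisfies (1 + i)^4 = 1 + 0.04381.
i = 1.04381^(1/4) − 1 = 0.0107770 = 1.0777%.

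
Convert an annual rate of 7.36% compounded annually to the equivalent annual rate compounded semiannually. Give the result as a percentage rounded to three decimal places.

7.229%

Compounded annually, EAR = nominal = 0.073600.
Solve (1 + r/2)^2 = 1.073600: r/2 = 1.073600^(1/2) − 1 = 0.036147, so r = 0.072293 = 7.229%.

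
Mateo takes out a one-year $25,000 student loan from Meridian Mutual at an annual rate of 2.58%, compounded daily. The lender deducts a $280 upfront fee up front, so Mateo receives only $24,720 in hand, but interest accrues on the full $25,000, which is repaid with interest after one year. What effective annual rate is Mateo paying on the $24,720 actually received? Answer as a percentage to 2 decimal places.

3.78%

Amount owed after one year: 25,000 × (1 + 0.0258/365)^365 = 25,000 × 1.026135 = $25,653.37.
Effective rate on net proceeds: 25,653.37 / 24,720 − 1 = 0.037758 = 3.78%.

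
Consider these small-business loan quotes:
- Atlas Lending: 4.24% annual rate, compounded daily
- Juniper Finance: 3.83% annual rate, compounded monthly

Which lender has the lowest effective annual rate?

Juniper Finance

Atlas Lending: (1 + 0.0424/365)^365 − 1 = 4.331%
Juniper Finance: (1 + 0.0383/12)^12 − 1 = 3.898%
The lowest effective annual rate is Juniper Finance at 3.898%.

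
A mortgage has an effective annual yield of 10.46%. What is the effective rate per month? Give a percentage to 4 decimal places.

0.8325%

The per-month rate i satisfies (1 + i)^12 = 1 + 0.1046.
i = 1.1046^(1/12) − 1 = 0.0083247 = 0.8325%.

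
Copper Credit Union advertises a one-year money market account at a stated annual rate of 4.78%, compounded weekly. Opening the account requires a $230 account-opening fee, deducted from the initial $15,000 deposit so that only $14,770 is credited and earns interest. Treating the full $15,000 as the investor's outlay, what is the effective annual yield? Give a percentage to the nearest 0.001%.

Value after one year: 14,770 × (1 + 0.0478/52)^52 = 14,770 × 1.048938 = $15,492.81.
Effective yield on the $15,000 outlay: 15,492.81 / 15,000 − 1 = 0.032854 = 3.285%.

3.285%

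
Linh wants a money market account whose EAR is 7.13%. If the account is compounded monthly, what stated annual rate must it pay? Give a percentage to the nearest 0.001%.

6.907%

(1 + r/12)^12 − 1 = 0.0713, so 1 + r/12 = 1.0713^(1/12).
r/12 = 0.005756, so r = 0.069071 = 6.907%.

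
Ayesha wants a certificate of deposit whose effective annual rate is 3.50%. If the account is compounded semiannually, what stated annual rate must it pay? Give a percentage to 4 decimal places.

3.4699%

(1 + r/2)^2 − 1 = 0.0350, so 1 + r/2 = 1.0350^(1/2).
r/2 = 0.017349, so r = 0.034699 = 3.4699%.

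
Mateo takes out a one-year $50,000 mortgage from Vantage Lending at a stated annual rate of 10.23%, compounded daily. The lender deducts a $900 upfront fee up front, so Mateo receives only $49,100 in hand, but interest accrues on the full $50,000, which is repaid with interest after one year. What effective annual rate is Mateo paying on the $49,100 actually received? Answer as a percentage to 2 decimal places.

Amount owed after one year: 50,000 × (1 + 0.1023/365)^365 = 50,000 × 1.107700 = $55,384.99.
Effective rate on net proceeds: 55,384.99 / 49,100 − 1 = 0.128004 = 12.80%.

12.80%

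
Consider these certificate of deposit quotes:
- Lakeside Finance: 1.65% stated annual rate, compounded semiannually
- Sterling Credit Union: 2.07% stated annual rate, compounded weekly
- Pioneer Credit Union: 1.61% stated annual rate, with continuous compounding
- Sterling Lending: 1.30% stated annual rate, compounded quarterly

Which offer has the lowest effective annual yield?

Lakeside Finance: (1 + 0.0165/2)^2 − 1 = 1.657%
Sterling Credit Union: (1 + 0.0207/52)^52 − 1 = 2.091%
Pioneer Credit Union: e^0.0161 − 1 = 1.623%
Sterling Lending: (1 + 0.0130/4)^4 − 1 = 1.306%
The lowest effective annual rate is Sterling Lending at 1.306%.

Sterling Lending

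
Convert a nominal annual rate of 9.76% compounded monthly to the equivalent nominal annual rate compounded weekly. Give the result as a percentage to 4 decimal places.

EAR = (1 + 0.0976/12)^12 − 1 = 0.102087.
Solve (1 + r/52)^52 = 1.102087: r/52 = 1.102087^(1/52) − 1 = 0.001871, so r = 0.097296 = 9.7296%.

9.7296%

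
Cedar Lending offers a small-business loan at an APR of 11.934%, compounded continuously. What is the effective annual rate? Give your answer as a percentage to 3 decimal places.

12.675%

With continuous compounding, EAR = e^0.11934 − 1.
e^0.11934 = 1.126753, so EAR = 0.126753 = 12.675%.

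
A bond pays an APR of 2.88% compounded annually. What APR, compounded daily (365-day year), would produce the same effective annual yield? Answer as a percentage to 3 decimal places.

2.839%

Compounded annually, EAR = nominal = 0.028800.
Solve (1 + r/365)^365 = 1.028800: r/365 = 1.028800^(1/365) − 1 = 0.000078, so r = 0.028394 = 2.839%.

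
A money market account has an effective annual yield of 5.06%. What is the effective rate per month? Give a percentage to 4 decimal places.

The per-month rate i satisfies (1 + i)^12 = 1 + 0.0506.
i = 1.0506^(1/12) − 1 = 0.0041219 = 0.4122%.

0.4122%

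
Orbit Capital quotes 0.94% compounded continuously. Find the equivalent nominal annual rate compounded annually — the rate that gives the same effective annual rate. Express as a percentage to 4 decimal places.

EAR under continuous compounding: e^0.0094 − 1 = 0.009444.
Compounded annually, the equivalent nominal rate is the EAR itself: 0.9444%.

0.9444%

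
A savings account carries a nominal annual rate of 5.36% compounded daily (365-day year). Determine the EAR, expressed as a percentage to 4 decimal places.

5.5058%

EAR = (1 + 0.0536/365)^365 − 1.
= (1 + 0.000147)^365 − 1 = 1.055058 − 1 = 5.5058%.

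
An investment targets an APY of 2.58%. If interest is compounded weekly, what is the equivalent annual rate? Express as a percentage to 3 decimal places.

(1 + r/52)^52 − 1 = 0.0258, so 1 + r/52 = 1.0258^(1/52).
r/52 = 0.000490, so r = 0.025479 = 2.548%.

2.548%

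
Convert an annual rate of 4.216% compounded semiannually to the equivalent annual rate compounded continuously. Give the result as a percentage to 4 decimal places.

4.1722%

EAR = (1 + 0.04216/2)^2 − 1 = 0.042604.
Equivalent continuous rate: r = ln(1 + 0.042604) = 0.041722 = 4.1722%.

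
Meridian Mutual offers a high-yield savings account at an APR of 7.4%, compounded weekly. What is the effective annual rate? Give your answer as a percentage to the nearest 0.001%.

7.675%

EAR = (1 + 0.074/52)^52 − 1.
= (1 + 0.001423)^52 − 1 = 1.076750 − 1 = 7.675%.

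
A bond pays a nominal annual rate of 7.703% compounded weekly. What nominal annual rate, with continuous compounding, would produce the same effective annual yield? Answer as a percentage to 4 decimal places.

EAR = (1 + 0.07703/52)^52 − 1 = 0.080013.
Equivalent continuous rate: r = ln(1 + 0.080013) = 0.076973 = 7.6973%.

7.6973%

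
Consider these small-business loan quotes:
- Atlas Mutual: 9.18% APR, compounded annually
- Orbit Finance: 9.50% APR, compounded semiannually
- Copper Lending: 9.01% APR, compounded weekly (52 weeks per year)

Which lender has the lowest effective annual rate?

Atlas Mutual

Atlas Mutual: compounded annually, EAR = 9.180%
Orbit Finance: (1 + 0.0950/2)^2 − 1 = 9.726%
Copper Lending: (1 + 0.0901/52)^52 − 1 = 9.420%
The lowest effective annual rate is Atlas Mutual at 9.180%.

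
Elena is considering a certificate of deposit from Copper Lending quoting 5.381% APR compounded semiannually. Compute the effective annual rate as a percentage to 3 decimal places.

EAR = (1 + 0.05381/2)^2 − 1.
= (1 + 0.026905)^2 − 1 = 1.054534 − 1 = 5.453%.

5.453%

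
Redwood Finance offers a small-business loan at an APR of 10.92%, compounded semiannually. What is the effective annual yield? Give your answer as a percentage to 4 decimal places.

EAR = (1 + 0.1092/2)^2 − 1.
= (1 + 0.054600)^2 − 1 = 1.112181 − 1 = 11.2181%.

11.2181%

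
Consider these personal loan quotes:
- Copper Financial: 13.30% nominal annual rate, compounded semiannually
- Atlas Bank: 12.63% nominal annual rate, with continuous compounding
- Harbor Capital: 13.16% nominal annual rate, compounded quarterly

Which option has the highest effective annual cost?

Copper Financial: (1 + 0.1330/2)^2 − 1 = 13.742%
Atlas Bank: e^0.1263 − 1 = 13.462%
Harbor Capital: (1 + 0.1316/4)^4 − 1 = 13.824%
The highest effective annual rate is Harbor Capital at 13.824%.

Harbor Capital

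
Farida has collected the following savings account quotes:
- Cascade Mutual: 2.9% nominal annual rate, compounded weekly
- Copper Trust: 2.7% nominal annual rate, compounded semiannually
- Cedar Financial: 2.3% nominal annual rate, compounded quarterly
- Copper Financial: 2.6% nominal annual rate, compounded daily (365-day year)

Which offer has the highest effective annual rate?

Cascade Mutual

Cascade Mutual: (1 + 0.029/52)^52 − 1 = 2.942%
Copper Trust: (1 + 0.027/2)^2 − 1 = 2.718%
Cedar Financial: (1 + 0.023/4)^4 − 1 = 2.320%
Copper Financial: (1 + 0.026/365)^365 − 1 = 2.634%
The highest effective annual rate is Cascade Mutual at 2.942%.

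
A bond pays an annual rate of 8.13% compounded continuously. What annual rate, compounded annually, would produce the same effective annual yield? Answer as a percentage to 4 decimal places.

EAR under continuous compounding: e^0.0813 − 1 = 0.084696.
Compounded annually, the equivalent nominal rate is the EAR itself: 8.4696%.

8.4696%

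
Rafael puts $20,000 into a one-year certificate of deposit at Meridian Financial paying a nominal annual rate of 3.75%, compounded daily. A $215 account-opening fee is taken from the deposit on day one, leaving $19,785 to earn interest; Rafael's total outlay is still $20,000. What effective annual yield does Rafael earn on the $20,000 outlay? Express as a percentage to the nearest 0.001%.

Value after one year: 19,785 × (1 + 0.0375/365)^365 = 19,785 × 1.038210 = $20,540.98.
Effective yield on the $20,000 outlay: 20,540.98 / 20,000 − 1 = 0.027049 = 2.705%.

2.705%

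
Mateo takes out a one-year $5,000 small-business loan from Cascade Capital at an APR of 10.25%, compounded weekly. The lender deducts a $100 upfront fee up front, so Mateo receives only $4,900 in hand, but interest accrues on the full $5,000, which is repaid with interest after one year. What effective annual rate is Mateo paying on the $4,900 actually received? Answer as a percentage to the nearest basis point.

13.04%

Amount owed after one year: 5,000 × (1 + 0.1025/52)^52 = 5,000 × 1.107826 = $5,539.13.
Effective rate on net proceeds: 5,539.13 / 4,900 − 1 = 0.130434 = 13.04%.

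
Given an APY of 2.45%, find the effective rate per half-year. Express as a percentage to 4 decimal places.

1.2176%

The per-half-year rate i satisfies (1 + i)^2 = 1 + 0.0245.
i = 1.0245^(1/2) − 1 = 0.0121759 = 1.2176%.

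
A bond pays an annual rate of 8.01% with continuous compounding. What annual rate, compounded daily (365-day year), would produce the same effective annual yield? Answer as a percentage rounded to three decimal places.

EAR under continuous compounding: e^0.0801 − 1 = 0.083395.
Solve (1 + r/365)^365 = 1.083395: r/365 = 1.083395^(1/365) − 1 = 0.000219, so r = 0.080109 = 8.011%.

8.011%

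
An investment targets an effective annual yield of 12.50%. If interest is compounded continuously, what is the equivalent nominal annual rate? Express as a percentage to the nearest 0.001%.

11.778%

Continuous: nominal r satisfies e^r − 1 = 0.1250.
r = ln(1 + 0.1250) = ln(1.1250) = 0.117783 = 11.778%.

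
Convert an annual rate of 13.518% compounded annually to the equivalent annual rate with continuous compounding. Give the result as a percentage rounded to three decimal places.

12.679%

Compounded annually, EAR = nominal = 0.135180.
Equivalent continuous rate: r = ln(1 + 0.135180) = 0.126791 = 12.679%.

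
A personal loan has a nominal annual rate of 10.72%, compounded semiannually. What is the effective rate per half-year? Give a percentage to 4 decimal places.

5.3600%

With a nominal annual rate compounded semiannually, the periodic rate is the nominal rate divided by 2.
i = 0.1072 / 2 = 0.0536000 = 5.3600%.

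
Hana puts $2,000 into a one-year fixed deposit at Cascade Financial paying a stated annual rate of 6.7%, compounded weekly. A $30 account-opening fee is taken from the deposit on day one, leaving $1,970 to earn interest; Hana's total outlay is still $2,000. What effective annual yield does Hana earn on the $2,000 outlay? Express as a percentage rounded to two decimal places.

Value after one year: 1,970 × (1 + 0.067/52)^52 = 1,970 × 1.069249 = $2,106.42.
Effective yield on the $2,000 outlay: 2,106.42 / 2,000 − 1 = 0.053211 = 5.32%.

5.32%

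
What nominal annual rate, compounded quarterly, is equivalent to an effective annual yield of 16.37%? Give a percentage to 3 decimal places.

15.451%

(1 + r/4)^4 − 1 = 0.1637, so 1 + r/4 = 1.1637^(1/4).
r/4 = 0.038629, so r = 0.154514 = 15.451%.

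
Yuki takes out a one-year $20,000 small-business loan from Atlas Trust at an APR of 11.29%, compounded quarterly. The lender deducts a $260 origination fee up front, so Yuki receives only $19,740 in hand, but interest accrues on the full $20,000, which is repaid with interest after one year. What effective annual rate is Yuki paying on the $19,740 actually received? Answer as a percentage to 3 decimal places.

Amount owed after one year: 20,000 × (1 + 0.1129/4)^4 = 20,000 × 1.117770 = $22,355.41.
Effective rate on net proceeds: 22,355.41 / 19,740 − 1 = 0.132493 = 13.249%.

13.249%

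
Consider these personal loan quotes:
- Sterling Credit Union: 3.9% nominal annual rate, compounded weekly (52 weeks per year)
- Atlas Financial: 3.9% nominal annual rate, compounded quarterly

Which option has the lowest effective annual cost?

Atlas Financial

Sterling Credit Union: (1 + 0.039/52)^52 − 1 = 3.976%
Atlas Financial: (1 + 0.039/4)^4 − 1 = 3.957%
The lowest effective annual rate is Atlas Financial at 3.957%.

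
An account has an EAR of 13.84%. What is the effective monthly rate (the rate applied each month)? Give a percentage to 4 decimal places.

1.0861%

The per-month rate i satisfies (1 + i)^12 = 1 + 0.1384.
i = 1.1384^(1/12) − 1 = 0.0108605 = 1.0861%.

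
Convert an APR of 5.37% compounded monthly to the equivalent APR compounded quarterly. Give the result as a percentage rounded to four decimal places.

5.3941%

EAR = (1 + 0.0537/12)^12 − 1 = 0.055042.
Solve (1 + r/4)^4 = 1.055042: r/4 = 1.055042^(1/4) − 1 = 0.013485, so r = 0.053941 = 5.3941%.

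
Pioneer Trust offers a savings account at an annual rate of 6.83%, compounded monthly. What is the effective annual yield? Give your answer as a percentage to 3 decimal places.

7.048%

EAR = (1 + 0.0683/12)^12 − 1.
= (1 + 0.005692)^12 − 1 = 1.070479 − 1 = 7.048%.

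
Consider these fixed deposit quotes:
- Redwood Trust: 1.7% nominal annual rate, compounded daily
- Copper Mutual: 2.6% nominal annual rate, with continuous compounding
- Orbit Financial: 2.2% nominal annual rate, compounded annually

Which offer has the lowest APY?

Redwood Trust

Redwood Trust: (1 + 0.017/365)^365 − 1 = 1.714%
Copper Mutual: e^0.026 − 1 = 2.634%
Orbit Financial: compounded annually, EAR = 2.200%
The lowest effective annual rate is Redwood Trust at 1.714%.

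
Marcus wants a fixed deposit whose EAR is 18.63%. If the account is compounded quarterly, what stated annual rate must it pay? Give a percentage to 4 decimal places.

17.4540%

(1 + r/4)^4 − 1 = 0.1863, so 1 + r/4 = 1.1863^(1/4).
r/4 = 0.043635, so r = 0.174540 = 17.4540%.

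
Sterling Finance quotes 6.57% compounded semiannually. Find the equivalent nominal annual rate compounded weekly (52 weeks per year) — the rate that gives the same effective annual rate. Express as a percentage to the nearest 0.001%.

6.468%

EAR = (1 + 0.0657/2)^2 − 1 = 0.066779.
Solve (1 + r/52)^52 = 1.066779: r/52 = 1.066779^(1/52) − 1 = 0.001244, so r = 0.064684 = 6.468%.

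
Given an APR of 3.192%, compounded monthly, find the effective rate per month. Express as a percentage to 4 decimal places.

0.2660%

With a nominal annual rate compounded monthly, the periodic rate is the nominal rate divided by 12.
i = 0.03192 / 12 = 0.0026600 = 0.2660%.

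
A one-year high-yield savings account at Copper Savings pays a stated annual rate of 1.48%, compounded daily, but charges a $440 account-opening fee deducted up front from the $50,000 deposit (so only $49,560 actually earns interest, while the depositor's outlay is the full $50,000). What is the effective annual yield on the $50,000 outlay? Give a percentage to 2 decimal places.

0.60%

Value after one year: 49,560 × (1 + 0.0148/365)^365 = 49,560 × 1.014910 = $50,298.93.
Effective yield on the $50,000 outlay: 50,298.93 / 50,000 − 1 = 0.005979 = 0.60%.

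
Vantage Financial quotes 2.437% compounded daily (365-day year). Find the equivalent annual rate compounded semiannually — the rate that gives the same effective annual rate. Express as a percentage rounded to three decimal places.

2.452%

EAR = (1 + 0.02437/365)^365 − 1 = 0.024669.
Solve (1 + r/2)^2 = 1.024669: r/2 = 1.024669^(1/2) − 1 = 0.012259, so r = 0.024518 = 2.452%.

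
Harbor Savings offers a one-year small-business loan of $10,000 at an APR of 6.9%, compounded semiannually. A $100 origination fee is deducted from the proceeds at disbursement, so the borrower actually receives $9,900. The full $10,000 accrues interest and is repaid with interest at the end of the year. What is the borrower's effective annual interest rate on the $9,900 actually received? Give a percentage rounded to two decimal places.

Amount owed after one year: 10,000 × (1 + 0.069/2)^2 = 10,000 × 1.070190 = $10,701.90.
Effective rate on net proceeds: 10,701.90 / 9,900 − 1 = 0.081000 = 8.10%.

8.10%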